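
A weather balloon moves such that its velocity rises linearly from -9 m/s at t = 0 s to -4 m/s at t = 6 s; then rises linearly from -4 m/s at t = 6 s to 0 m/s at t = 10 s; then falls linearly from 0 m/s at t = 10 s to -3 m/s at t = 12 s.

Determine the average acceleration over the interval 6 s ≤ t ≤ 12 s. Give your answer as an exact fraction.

1/6 m/s²

Average acceleration = Δv/Δt = (-3 − -4)/(12 − 6) = 1/6 m/s².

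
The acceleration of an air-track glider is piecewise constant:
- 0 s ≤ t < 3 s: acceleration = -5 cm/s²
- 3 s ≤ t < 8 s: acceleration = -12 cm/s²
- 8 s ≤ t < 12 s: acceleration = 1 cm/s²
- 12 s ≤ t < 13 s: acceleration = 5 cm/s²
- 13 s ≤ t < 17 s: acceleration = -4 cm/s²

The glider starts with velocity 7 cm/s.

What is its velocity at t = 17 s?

Δv equals the area under the a-t graph; then v = v₀ + Δv.
0–3 s: -5 × 3 = -15 cm/s
3–8 s: -12 × 5 = -60 cm/s
8–12 s: 1 × 4 = 4 cm/s
12–13 s: 5 × 1 = 5 cm/s
13–17 s: -4 × 4 = -16 cm/s
Δv = -82 cm/s, so v(17) = 7 + (-82) = -75 cm/s.

-75 cm/s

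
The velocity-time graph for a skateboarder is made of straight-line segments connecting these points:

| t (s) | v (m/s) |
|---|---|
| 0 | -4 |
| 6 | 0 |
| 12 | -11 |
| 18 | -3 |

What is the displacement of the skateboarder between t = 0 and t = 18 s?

Displacement is the signed area under the v-t curve.
0–6 s: ½(-4 + 0)(6) = -12 m
6–12 s: ½(0 + -11)(6) = -33 m
12–18 s: ½(-11 + -3)(6) = -42 m
Net displacement = -87 m

-87 m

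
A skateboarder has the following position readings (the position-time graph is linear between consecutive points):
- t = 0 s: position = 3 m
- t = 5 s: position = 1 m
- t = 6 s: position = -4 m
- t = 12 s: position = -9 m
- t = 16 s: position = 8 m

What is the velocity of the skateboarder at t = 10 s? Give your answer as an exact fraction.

Velocity is the slope of the x-t graph on 6–12 s: (-9 − -4)/(12 − 6) = -5/6 m/s.

-5/6 m/s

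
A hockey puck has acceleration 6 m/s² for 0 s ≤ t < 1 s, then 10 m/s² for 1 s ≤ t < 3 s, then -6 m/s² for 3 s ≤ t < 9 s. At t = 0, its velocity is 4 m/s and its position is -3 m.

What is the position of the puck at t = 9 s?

116 m

On each constant-a segment, Δv = aΔt and Δx = v₀Δt + ½aΔt²; chain segment to segment.
0–1 s: v starts 4 m/s; Δx = 4·1 + ½·6·1² = 7 m; v ends 10 m/s.
1–3 s: v starts 10 m/s; Δx = 10·2 + ½·10·2² = 40 m; v ends 30 m/s.
3–9 s: v starts 30 m/s; Δx = 30·6 + ½·-6·6² = 72 m; v ends -6 m/s.
x(9) = -3 + Σ Δx = 116 m.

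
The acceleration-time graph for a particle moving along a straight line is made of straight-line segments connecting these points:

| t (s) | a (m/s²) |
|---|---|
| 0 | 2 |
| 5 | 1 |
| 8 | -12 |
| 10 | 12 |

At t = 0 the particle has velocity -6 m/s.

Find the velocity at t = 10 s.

Δv equals the area under the a-t graph; then v = v₀ + Δv.
0–5 s: ½(2 + 1)(5) = 7.5 m/s
5–8 s: ½(1 + -12)(3) = -16.5 m/s
8–10 s: ½(-12 + 12)(2) = 0 m/s
Δv = -9 m/s, so v(10) = -6 + (-9) = -15 m/s.

-15 m/s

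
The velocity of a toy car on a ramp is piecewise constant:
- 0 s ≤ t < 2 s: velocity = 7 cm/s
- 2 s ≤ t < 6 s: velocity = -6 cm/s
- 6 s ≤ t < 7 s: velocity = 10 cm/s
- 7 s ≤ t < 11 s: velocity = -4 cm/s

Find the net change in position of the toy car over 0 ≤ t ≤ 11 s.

-16 cm

Net displacement equals the area under the velocity-time graph (areas below the axis count negative).
0–2 s: 7 × 2 = 14 cm
2–6 s: -6 × 4 = -24 cm
6–7 s: 10 × 1 = 10 cm
7–11 s: -4 × 4 = -16 cm
Net displacement = -16 cm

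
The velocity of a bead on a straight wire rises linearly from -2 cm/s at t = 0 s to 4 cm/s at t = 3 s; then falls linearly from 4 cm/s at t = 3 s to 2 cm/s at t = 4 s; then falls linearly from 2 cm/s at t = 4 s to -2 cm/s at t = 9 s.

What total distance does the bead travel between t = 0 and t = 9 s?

13 cm

Distance (not displacement) is the total path length: add the absolute areas under v-t.
0–3 s: v = 0 at t = 1 s; triangle areas 1 + 4 = 5 cm
3–4 s: |½(4 + 2)(1)| = 3 cm
4–9 s: v = 0 at t = 6.5 s; triangle areas 2.5 + 2.5 = 5 cm
Total distance = 13 cm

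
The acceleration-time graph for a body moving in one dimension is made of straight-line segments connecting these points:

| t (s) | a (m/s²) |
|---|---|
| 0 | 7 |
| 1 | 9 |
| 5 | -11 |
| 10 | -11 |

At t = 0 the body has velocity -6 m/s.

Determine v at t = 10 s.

-57 m/s

Δv equals the area under the a-t graph; then v = v₀ + Δv.
0–1 s: ½(7 + 9)(1) = 8 m/s
1–5 s: ½(9 + -11)(4) = -4 m/s
5–10 s: -11 × 5 = -55 m/s
Δv = -51 m/s, so v(10) = -6 + (-51) = -57 m/s.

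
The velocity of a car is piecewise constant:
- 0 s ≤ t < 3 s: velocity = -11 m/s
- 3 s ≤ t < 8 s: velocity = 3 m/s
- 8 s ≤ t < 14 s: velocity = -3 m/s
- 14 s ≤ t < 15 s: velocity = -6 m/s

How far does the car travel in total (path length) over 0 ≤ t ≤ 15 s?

Distance (not displacement) is the total path length: add the absolute areas under v-t.
0–3 s: |-11| × 3 = 33 m
3–8 s: |3| × 5 = 15 m
8–14 s: |-3| × 6 = 18 m
14–15 s: |-6| × 1 = 6 m
Total distance = 72 m

72 m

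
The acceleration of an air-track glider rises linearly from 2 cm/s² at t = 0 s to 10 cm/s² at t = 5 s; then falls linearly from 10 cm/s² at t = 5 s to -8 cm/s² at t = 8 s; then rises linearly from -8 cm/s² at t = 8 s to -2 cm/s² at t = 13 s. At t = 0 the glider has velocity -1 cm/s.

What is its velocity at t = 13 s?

7 cm/s

Δv equals the area under the a-t graph; then v = v₀ + Δv.
0–5 s: ½(2 + 10)(5) = 30 cm/s
5–8 s: ½(10 + -8)(3) = 3 cm/s
8–13 s: ½(-8 + -2)(5) = -25 cm/s
Δv = 8 cm/s, so v(13) = -1 + (8) = 7 cm/s.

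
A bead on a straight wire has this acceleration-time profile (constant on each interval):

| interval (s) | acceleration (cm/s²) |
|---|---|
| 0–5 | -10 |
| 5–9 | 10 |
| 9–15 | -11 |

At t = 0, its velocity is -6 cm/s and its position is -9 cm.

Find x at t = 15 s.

-602 cm

On each constant-a segment, Δv = aΔt and Δx = v₀Δt + ½aΔt²; chain segment to segment.
0–5 s: v starts -6 cm/s; Δx = -6·5 + ½·-10·5² = -155 cm; v ends -56 cm/s.
5–9 s: v starts -56 cm/s; Δx = -56·4 + ½·10·4² = -144 cm; v ends -16 cm/s.
9–15 s: v starts -16 cm/s; Δx = -16·6 + ½·-11·6² = -294 cm; v ends -82 cm/s.
x(15) = -9 + Σ Δx = -602 cm.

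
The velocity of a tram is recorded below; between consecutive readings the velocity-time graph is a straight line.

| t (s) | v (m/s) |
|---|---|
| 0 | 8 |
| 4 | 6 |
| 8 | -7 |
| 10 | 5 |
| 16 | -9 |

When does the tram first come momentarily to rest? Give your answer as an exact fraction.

v changes sign on 4–8 s (from 6 to -7); the graph is linear there, so v = 0 at t = 4 + (-6)·(8 − 4)/(-7 − 6) = 76/13 s.

t = 76/13 s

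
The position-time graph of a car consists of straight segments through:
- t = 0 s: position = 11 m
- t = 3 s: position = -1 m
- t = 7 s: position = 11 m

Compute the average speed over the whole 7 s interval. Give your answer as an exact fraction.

24/7 m/s

Average speed = (total path length)/(elapsed time); on a piecewise-linear x-t graph the path length is Σ|Δx|.
0–3 s: |Δx| = |-1 − 11| = 12 m
3–7 s: |Δx| = |11 − -1| = 12 m
Total path = 24 m; average speed = 24/7 = 24/7 m/s.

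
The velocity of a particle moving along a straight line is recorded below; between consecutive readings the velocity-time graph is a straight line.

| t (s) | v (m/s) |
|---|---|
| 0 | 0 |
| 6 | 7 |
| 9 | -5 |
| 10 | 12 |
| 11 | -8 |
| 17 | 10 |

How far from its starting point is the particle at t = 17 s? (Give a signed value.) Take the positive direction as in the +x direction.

35.5 m

Displacement is the signed area under the v-t curve.
0–6 s: ½(0 + 7)(6) = 21 m
6–9 s: ½(7 + -5)(3) = 3 m
9–10 s: ½(-5 + 12)(1) = 3.5 m
10–11 s: ½(12 + -8)(1) = 2 m
11–17 s: ½(-8 + 10)(6) = 6 m
Net displacement = 35.5 m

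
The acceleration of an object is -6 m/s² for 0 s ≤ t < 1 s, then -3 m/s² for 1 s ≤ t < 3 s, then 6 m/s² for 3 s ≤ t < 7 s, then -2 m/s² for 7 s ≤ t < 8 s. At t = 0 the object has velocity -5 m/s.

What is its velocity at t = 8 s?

5 m/s

Δv equals the area under the a-t graph; then v = v₀ + Δv.
0–1 s: -6 × 1 = -6 m/s
1–3 s: -3 × 2 = -6 m/s
3–7 s: 6 × 4 = 24 m/s
7–8 s: -2 × 1 = -2 m/s
Δv = 10 m/s, so v(8) = -5 + (10) = 5 m/s.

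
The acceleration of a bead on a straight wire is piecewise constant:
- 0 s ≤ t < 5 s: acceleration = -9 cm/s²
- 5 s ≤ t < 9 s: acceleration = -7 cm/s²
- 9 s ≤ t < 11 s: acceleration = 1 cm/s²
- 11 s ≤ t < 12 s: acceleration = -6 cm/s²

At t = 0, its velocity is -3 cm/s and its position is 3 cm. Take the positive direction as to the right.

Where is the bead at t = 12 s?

On each constant-a segment, Δv = aΔt and Δx = v₀Δt + ½aΔt²; chain segment to segment.
0–5 s: v starts -3 cm/s; Δx = -3·5 + ½·-9·5² = -127.5 cm; v ends -48 cm/s.
5–9 s: v starts -48 cm/s; Δx = -48·4 + ½·-7·4² = -248 cm; v ends -76 cm/s.
9–11 s: v starts -76 cm/s; Δx = -76·2 + ½·1·2² = -150 cm; v ends -74 cm/s.
11–12 s: v starts -74 cm/s; Δx = -74·1 + ½·-6·1² = -77 cm; v ends -80 cm/s.
x(12) = 3 + Σ Δx = -599.5 cm.

-599.5 cm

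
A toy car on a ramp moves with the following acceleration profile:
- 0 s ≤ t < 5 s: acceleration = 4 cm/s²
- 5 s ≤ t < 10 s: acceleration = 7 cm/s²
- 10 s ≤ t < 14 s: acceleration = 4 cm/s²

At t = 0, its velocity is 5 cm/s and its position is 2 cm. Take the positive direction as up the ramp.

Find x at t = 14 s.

On each constant-a segment, Δv = aΔt and Δx = v₀Δt + ½aΔt²; chain segment to segment.
0–5 s: v starts 5 cm/s; Δx = 5·5 + ½·4·5² = 75 cm; v ends 25 cm/s.
5–10 s: v starts 25 cm/s; Δx = 25·5 + ½·7·5² = 212.5 cm; v ends 60 cm/s.
10–14 s: v starts 60 cm/s; Δx = 60·4 + ½·4·4² = 272 cm; v ends 76 cm/s.
x(14) = 2 + Σ Δx = 561.5 cm.

561.5 cm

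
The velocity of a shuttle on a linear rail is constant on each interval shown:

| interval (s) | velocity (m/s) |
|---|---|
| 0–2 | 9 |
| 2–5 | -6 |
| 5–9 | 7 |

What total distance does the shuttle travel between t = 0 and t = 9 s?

64 m

Distance (not displacement) is the total path length: add the absolute areas under v-t.
0–2 s: |9| × 2 = 18 m
2–5 s: |-6| × 3 = 18 m
5–9 s: |7| × 4 = 28 m
Total distance = 64 m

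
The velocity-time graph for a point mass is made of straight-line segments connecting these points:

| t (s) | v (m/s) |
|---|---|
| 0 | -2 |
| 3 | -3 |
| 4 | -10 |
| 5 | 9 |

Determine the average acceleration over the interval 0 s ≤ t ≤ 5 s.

Average acceleration = Δv/Δt = (9 − -2)/(5 − 0) = 2.2 m/s².

2.2 m/s²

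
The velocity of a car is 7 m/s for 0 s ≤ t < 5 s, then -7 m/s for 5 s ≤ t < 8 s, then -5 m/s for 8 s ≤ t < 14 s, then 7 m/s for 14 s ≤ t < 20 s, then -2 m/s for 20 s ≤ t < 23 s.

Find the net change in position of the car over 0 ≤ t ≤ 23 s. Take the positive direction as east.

Displacement is the signed area under the v-t curve.
0–5 s: 7 × 5 = 35 m
5–8 s: -7 × 3 = -21 m
8–14 s: -5 × 6 = -30 m
14–20 s: 7 × 6 = 42 m
20–23 s: -2 × 3 = -6 m
Net displacement = 20 m

20 m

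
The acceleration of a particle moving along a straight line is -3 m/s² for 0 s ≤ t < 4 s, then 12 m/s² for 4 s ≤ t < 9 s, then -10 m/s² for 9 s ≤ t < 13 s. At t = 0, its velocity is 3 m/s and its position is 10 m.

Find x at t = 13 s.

227 m

On each constant-a segment, Δv = aΔt and Δx = v₀Δt + ½aΔt²; chain segment to segment.
0–4 s: v starts 3 m/s; Δx = 3·4 + ½·-3·4² = -12 m; v ends -9 m/s.
4–9 s: v starts -9 m/s; Δx = -9·5 + ½·12·5² = 105 m; v ends 51 m/s.
9–13 s: v starts 51 m/s; Δx = 51·4 + ½·-10·4² = 124 m; v ends 11 m/s.
x(13) = 10 + Σ Δx = 227 m.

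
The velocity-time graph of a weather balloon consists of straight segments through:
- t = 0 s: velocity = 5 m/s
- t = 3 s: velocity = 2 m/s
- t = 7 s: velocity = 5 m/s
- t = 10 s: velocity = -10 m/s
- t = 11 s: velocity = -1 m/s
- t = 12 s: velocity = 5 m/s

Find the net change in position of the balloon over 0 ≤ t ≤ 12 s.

Net displacement equals the area under the velocity-time graph (areas below the axis count negative).
0–3 s: ½(5 + 2)(3) = 10.5 m
3–7 s: ½(2 + 5)(4) = 14 m
7–10 s: ½(5 + -10)(3) = -7.5 m
10–11 s: ½(-10 + -1)(1) = -5.5 m
11–12 s: ½(-1 + 5)(1) = 2 m
Net displacement = 13.5 m

13.5 m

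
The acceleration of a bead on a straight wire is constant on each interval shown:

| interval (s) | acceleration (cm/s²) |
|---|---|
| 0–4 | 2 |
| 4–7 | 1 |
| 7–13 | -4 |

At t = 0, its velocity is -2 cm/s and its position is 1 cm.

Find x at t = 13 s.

13.5 cm

On each constant-a segment, Δv = aΔt and Δx = v₀Δt + ½aΔt²; chain segment to segment.
0–4 s: v starts -2 cm/s; Δx = -2·4 + ½·2·4² = 8 cm; v ends 6 cm/s.
4–7 s: v starts 6 cm/s; Δx = 6·3 + ½·1·3² = 22.5 cm; v ends 9 cm/s.
7–13 s: v starts 9 cm/s; Δx = 9·6 + ½·-4·6² = -18 cm; v ends -15 cm/s.
x(13) = 1 + Σ Δx = 13.5 cm.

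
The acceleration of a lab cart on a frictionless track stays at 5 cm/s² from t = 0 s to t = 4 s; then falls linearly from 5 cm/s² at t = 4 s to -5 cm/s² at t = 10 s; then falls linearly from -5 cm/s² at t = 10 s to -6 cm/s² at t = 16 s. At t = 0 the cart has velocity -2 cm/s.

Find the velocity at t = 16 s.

-15 cm/s

Δv equals the area under the a-t graph; then v = v₀ + Δv.
0–4 s: 5 × 4 = 20 cm/s
4–10 s: ½(5 + -5)(6) = 0 cm/s
10–16 s: ½(-5 + -6)(6) = -33 cm/s
Δv = -13 cm/s, so v(16) = -2 + (-13) = -15 cm/s.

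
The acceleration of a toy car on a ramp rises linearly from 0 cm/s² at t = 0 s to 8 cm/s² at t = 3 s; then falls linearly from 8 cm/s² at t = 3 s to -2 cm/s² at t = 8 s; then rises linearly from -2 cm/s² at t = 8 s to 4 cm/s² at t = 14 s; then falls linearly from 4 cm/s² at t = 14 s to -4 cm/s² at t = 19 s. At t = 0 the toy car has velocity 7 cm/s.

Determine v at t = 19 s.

Δv equals the area under the a-t graph; then v = v₀ + Δv.
0–3 s: ½(0 + 8)(3) = 12 cm/s
3–8 s: ½(8 + -2)(5) = 15 cm/s
8–14 s: ½(-2 + 4)(6) = 6 cm/s
14–19 s: ½(4 + -4)(5) = 0 cm/s
Δv = 33 cm/s, so v(19) = 7 + (33) = 40 cm/s.

40 cm/s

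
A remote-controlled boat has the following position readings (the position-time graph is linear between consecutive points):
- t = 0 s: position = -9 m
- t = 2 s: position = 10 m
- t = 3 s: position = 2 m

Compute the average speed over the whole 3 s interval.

Average speed = (total path length)/(elapsed time); on a piecewise-linear x-t graph the path length is Σ|Δx|.
0–2 s: |Δx| = |10 − -9| = 19 m
2–3 s: |Δx| = |2 − 10| = 8 m
Total path = 27 m; average speed = 27/3 = 9 m/s.

9 m/s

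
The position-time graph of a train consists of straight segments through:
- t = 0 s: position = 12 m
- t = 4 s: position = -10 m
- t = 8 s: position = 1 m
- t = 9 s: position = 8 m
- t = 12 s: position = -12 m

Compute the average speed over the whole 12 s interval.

Average speed = (total path length)/(elapsed time); on a piecewise-linear x-t graph the path length is Σ|Δx|.
0–4 s: |Δx| = |-10 − 12| = 22 m
4–8 s: |Δx| = |1 − -10| = 11 m
8–9 s: |Δx| = |8 − 1| = 7 m
9–12 s: |Δx| = |-12 − 8| = 20 m
Total path = 60 m; average speed = 60/12 = 5 m/s.

5 m/s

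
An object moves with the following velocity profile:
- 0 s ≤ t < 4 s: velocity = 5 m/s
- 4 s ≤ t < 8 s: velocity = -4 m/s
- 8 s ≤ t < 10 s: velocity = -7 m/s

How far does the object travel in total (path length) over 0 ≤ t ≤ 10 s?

50 m

Total distance travelled is ∫|v| dt — sum the magnitudes of each area piece.
0–4 s: |5| × 4 = 20 m
4–8 s: |-4| × 4 = 16 m
8–10 s: |-7| × 2 = 14 m
Total distance = 50 m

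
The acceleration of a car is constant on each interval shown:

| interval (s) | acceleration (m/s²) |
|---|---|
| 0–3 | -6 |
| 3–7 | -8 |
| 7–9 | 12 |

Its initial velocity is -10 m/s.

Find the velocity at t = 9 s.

-36 m/s

Δv equals the area under the a-t graph; then v = v₀ + Δv.
0–3 s: -6 × 3 = -18 m/s
3–7 s: -8 × 4 = -32 m/s
7–9 s: 12 × 2 = 24 m/s
Δv = -26 m/s, so v(9) = -10 + (-26) = -36 m/s.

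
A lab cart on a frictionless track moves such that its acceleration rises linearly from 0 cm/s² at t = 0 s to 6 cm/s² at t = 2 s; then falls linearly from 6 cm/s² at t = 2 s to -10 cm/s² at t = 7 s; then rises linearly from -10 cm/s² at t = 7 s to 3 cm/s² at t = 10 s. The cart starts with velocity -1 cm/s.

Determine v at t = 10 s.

Δv equals the area under the a-t graph; then v = v₀ + Δv.
0–2 s: ½(0 + 6)(2) = 6 cm/s
2–7 s: ½(6 + -10)(5) = -10 cm/s
7–10 s: ½(-10 + 3)(3) = -10.5 cm/s
Δv = -14.5 cm/s, so v(10) = -1 + (-14.5) = -15.5 cm/s.

-15.5 cm/s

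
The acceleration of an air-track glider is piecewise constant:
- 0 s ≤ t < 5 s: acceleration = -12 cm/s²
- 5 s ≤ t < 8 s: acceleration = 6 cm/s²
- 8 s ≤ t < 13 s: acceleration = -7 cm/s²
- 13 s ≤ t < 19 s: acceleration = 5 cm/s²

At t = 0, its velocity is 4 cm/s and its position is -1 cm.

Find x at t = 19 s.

-897.5 cm

On each constant-a segment, Δv = aΔt and Δx = v₀Δt + ½aΔt²; chain segment to segment.
0–5 s: v starts 4 cm/s; Δx = 4·5 + ½·-12·5² = -130 cm; v ends -56 cm/s.
5–8 s: v starts -56 cm/s; Δx = -56·3 + ½·6·3² = -141 cm; v ends -38 cm/s.
8–13 s: v starts -38 cm/s; Δx = -38·5 + ½·-7·5² = -277.5 cm; v ends -73 cm/s.
13–19 s: v starts -73 cm/s; Δx = -73·6 + ½·5·6² = -348 cm; v ends -43 cm/s.
x(19) = -1 + Σ Δx = -897.5 cm.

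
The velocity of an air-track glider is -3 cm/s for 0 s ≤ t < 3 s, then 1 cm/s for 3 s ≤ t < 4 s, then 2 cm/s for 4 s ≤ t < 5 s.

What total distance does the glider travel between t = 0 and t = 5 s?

12 cm

Distance (not displacement) is the total path length: add the absolute areas under v-t.
0–3 s: |-3| × 3 = 9 cm
3–4 s: |1| × 1 = 1 cm
4–5 s: |2| × 1 = 2 cm
Total distance = 12 cm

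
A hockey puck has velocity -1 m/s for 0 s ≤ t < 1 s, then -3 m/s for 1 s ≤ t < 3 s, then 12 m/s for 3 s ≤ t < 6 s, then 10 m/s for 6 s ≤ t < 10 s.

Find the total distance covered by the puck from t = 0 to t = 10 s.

Total distance travelled is ∫|v| dt — sum the magnitudes of each area piece.
0–1 s: |-1| × 1 = 1 m
1–3 s: |-3| × 2 = 6 m
3–6 s: |12| × 3 = 36 m
6–10 s: |10| × 4 = 40 m
Total distance = 83 m

83 m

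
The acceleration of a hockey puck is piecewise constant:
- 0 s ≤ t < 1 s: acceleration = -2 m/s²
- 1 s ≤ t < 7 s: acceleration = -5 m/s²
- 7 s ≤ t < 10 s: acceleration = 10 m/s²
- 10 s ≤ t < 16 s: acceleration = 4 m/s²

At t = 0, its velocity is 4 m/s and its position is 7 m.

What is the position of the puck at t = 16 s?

On each constant-a segment, Δv = aΔt and Δx = v₀Δt + ½aΔt²; chain segment to segment.
0–1 s: v starts 4 m/s; Δx = 4·1 + ½·-2·1² = 3 m; v ends 2 m/s.
1–7 s: v starts 2 m/s; Δx = 2·6 + ½·-5·6² = -78 m; v ends -28 m/s.
7–10 s: v starts -28 m/s; Δx = -28·3 + ½·10·3² = -39 m; v ends 2 m/s.
10–16 s: v starts 2 m/s; Δx = 2·6 + ½·4·6² = 84 m; v ends 26 m/s.
x(16) = 7 + Σ Δx = -23 m.

-23 m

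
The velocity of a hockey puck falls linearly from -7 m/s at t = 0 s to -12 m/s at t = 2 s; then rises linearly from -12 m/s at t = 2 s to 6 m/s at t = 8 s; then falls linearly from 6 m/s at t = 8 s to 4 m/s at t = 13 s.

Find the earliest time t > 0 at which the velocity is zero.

v changes sign on 2–8 s (from -12 to 6); the graph is linear there, so v = 0 at t = 2 + (12)·(8 − 2)/(6 − -12) = 6 s.

t = 6 s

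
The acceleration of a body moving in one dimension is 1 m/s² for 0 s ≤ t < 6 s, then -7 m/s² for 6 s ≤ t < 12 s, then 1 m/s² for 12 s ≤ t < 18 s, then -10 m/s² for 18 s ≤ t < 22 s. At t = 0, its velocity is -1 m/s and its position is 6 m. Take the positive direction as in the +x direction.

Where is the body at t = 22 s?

On each constant-a segment, Δv = aΔt and Δx = v₀Δt + ½aΔt²; chain segment to segment.
0–6 s: v starts -1 m/s; Δx = -1·6 + ½·1·6² = 12 m; v ends 5 m/s.
6–12 s: v starts 5 m/s; Δx = 5·6 + ½·-7·6² = -96 m; v ends -37 m/s.
12–18 s: v starts -37 m/s; Δx = -37·6 + ½·1·6² = -204 m; v ends -31 m/s.
18–22 s: v starts -31 m/s; Δx = -31·4 + ½·-10·4² = -204 m; v ends -71 m/s.
x(22) = 6 + Σ Δx = -486 m.

-486 m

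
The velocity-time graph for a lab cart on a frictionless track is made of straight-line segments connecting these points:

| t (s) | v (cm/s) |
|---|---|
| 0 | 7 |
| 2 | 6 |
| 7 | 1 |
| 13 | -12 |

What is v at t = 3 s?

On 2–7 s the graph is linear from 6 to 1 cm/s: v(3) = 6 + (1 − 6)·(3 − 2)/(7 − 2) = 5 cm/s.

5 cm/s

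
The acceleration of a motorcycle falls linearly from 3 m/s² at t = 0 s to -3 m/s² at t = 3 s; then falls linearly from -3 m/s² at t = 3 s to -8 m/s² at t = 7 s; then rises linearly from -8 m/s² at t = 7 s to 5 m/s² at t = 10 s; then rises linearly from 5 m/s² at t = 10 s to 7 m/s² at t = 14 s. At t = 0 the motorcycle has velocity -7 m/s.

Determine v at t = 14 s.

Δv equals the area under the a-t graph; then v = v₀ + Δv.
0–3 s: ½(3 + -3)(3) = 0 m/s
3–7 s: ½(-3 + -8)(4) = -22 m/s
7–10 s: ½(-8 + 5)(3) = -4.5 m/s
10–14 s: ½(5 + 7)(4) = 24 m/s
Δv = -2.5 m/s, so v(14) = -7 + (-2.5) = -9.5 m/s.

-9.5 m/s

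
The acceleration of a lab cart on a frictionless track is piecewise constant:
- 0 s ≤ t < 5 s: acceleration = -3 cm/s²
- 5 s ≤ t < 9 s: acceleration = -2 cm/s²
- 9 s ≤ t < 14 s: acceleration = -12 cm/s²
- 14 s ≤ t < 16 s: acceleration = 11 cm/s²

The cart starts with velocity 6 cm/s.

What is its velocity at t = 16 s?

Δv equals the area under the a-t graph; then v = v₀ + Δv.
0–5 s: -3 × 5 = -15 cm/s
5–9 s: -2 × 4 = -8 cm/s
9–14 s: -12 × 5 = -60 cm/s
14–16 s: 11 × 2 = 22 cm/s
Δv = -61 cm/s, so v(16) = 6 + (-61) = -55 cm/s.

-55 cm/s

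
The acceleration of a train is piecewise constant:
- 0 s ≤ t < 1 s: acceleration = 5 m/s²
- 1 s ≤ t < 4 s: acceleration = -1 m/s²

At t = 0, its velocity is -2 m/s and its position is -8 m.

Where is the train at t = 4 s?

On each constant-a segment, Δv = aΔt and Δx = v₀Δt + ½aΔt²; chain segment to segment.
0–1 s: v starts -2 m/s; Δx = -2·1 + ½·5·1² = 0.5 m; v ends 3 m/s.
1–4 s: v starts 3 m/s; Δx = 3·3 + ½·-1·3² = 4.5 m; v ends 0 m/s.
x(4) = -8 + Σ Δx = -3 m.

-3 m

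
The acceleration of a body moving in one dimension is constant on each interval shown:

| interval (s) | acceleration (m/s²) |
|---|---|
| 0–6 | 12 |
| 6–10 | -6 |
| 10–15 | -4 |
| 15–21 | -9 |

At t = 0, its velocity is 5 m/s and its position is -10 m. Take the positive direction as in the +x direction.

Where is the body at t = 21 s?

747 m

On each constant-a segment, Δv = aΔt and Δx = v₀Δt + ½aΔt²; chain segment to segment.
0–6 s: v starts 5 m/s; Δx = 5·6 + ½·12·6² = 246 m; v ends 77 m/s.
6–10 s: v starts 77 m/s; Δx = 77·4 + ½·-6·4² = 260 m; v ends 53 m/s.
10–15 s: v starts 53 m/s; Δx = 53·5 + ½·-4·5² = 215 m; v ends 33 m/s.
15–21 s: v starts 33 m/s; Δx = 33·6 + ½·-9·6² = 36 m; v ends -21 m/s.
x(21) = -10 + Σ Δx = 747 m.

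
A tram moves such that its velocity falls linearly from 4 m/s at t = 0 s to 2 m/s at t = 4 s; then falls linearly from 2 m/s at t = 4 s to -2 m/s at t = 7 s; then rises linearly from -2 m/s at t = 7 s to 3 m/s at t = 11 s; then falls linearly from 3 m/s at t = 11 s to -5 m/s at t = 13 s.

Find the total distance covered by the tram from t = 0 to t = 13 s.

Distance (not displacement) is the total path length: add the absolute areas under v-t.
0–4 s: |½(4 + 2)(4)| = 12 m
4–7 s: v = 0 at t = 5.5 s; triangle areas 1.5 + 1.5 = 3 m
7–11 s: v = 0 at t = 8.6 s; triangle areas 1.6 + 3.6 = 5.2 m
11–13 s: v = 0 at t = 11.75 s; triangle areas 1.125 + 3.125 = 4.25 m
Total distance = 24.45 m

24.45 m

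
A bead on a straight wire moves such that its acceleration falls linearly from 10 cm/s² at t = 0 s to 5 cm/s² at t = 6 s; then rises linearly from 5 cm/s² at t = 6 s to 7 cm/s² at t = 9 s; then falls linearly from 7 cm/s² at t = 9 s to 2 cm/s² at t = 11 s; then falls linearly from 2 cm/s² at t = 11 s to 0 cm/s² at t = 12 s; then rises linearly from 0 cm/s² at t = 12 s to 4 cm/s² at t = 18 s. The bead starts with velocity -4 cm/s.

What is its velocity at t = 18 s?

81 cm/s

Δv equals the area under the a-t graph; then v = v₀ + Δv.
0–6 s: ½(10 + 5)(6) = 45 cm/s
6–9 s: ½(5 + 7)(3) = 18 cm/s
9–11 s: ½(7 + 2)(2) = 9 cm/s
11–12 s: ½(2 + 0)(1) = 1 cm/s
12–18 s: ½(0 + 4)(6) = 12 cm/s
Δv = 85 cm/s, so v(18) = -4 + (85) = 81 cm/s.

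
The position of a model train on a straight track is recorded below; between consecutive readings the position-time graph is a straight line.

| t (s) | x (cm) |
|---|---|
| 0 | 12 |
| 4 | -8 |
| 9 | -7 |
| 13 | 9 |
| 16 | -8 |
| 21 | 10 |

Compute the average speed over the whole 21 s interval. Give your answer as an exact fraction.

Average speed = (total path length)/(elapsed time); on a piecewise-linear x-t graph the path length is Σ|Δx|.
0–4 s: |Δx| = |-8 − 12| = 20 cm
4–9 s: |Δx| = |-7 − -8| = 1 cm
9–13 s: |Δx| = |9 − -7| = 16 cm
13–16 s: |Δx| = |-8 − 9| = 17 cm
16–21 s: |Δx| = |10 − -8| = 18 cm
Total path = 72 cm; average speed = 72/21 = 24/7 cm/s.

24/7 cm/s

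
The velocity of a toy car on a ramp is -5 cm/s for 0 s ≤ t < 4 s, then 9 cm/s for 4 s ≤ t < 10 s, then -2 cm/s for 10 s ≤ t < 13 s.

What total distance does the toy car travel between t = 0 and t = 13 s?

Total distance travelled is ∫|v| dt — sum the magnitudes of each area piece.
0–4 s: |-5| × 4 = 20 cm
4–10 s: |9| × 6 = 54 cm
10–13 s: |-2| × 3 = 6 cm
Total distance = 80 cm

80 cm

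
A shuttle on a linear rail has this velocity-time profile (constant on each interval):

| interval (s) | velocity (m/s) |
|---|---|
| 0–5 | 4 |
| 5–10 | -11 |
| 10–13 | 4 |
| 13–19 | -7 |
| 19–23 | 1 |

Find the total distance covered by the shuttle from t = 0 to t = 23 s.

Total distance travelled is ∫|v| dt — sum the magnitudes of each area piece.
0–5 s: |4| × 5 = 20 m
5–10 s: |-11| × 5 = 55 m
10–13 s: |4| × 3 = 12 m
13–19 s: |-7| × 6 = 42 m
19–23 s: |1| × 4 = 4 m
Total distance = 133 m

133 m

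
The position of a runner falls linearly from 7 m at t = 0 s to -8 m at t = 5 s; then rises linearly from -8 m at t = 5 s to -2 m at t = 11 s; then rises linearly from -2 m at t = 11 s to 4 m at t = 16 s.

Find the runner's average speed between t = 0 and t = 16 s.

Average speed = (total path length)/(elapsed time); on a piecewise-linear x-t graph the path length is Σ|Δx|.
0–5 s: |Δx| = |-8 − 7| = 15 m
5–11 s: |Δx| = |-2 − -8| = 6 m
11–16 s: |Δx| = |4 − -2| = 6 m
Total path = 27 m; average speed = 27/16 = 1.6875 m/s.

1.6875 m/s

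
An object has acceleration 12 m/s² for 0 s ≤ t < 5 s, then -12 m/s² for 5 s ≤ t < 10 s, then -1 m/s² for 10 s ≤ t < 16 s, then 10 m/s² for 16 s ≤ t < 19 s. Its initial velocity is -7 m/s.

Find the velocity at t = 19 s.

Δv equals the area under the a-t graph; then v = v₀ + Δv.
0–5 s: 12 × 5 = 60 m/s
5–10 s: -12 × 5 = -60 m/s
10–16 s: -1 × 6 = -6 m/s
16–19 s: 10 × 3 = 30 m/s
Δv = 24 m/s, so v(19) = -7 + (24) = 17 m/s.

17 m/s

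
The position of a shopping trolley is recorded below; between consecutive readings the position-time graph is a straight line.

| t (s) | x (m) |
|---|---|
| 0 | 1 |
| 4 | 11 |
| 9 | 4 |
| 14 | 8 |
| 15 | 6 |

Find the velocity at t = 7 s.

Velocity is the slope of the x-t graph on 4–9 s: (4 − 11)/(9 − 4) = -1.4 m/s.

-1.4 m/s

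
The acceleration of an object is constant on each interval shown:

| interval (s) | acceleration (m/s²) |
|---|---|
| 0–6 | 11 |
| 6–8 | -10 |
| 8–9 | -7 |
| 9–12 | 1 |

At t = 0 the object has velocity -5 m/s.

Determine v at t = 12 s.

Δv equals the area under the a-t graph; then v = v₀ + Δv.
0–6 s: 11 × 6 = 66 m/s
6–8 s: -10 × 2 = -20 m/s
8–9 s: -7 × 1 = -7 m/s
9–12 s: 1 × 3 = 3 m/s
Δv = 42 m/s, so v(12) = -5 + (42) = 37 m/s.

37 m/s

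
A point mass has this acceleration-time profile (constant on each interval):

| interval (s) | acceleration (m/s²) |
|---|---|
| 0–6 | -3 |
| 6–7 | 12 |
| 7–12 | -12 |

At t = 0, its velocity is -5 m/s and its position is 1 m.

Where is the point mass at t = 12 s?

On each constant-a segment, Δv = aΔt and Δx = v₀Δt + ½aΔt²; chain segment to segment.
0–6 s: v starts -5 m/s; Δx = -5·6 + ½·-3·6² = -84 m; v ends -23 m/s.
6–7 s: v starts -23 m/s; Δx = -23·1 + ½·12·1² = -17 m; v ends -11 m/s.
7–12 s: v starts -11 m/s; Δx = -11·5 + ½·-12·5² = -205 m; v ends -71 m/s.
x(12) = 1 + Σ Δx = -305 m.

-305 m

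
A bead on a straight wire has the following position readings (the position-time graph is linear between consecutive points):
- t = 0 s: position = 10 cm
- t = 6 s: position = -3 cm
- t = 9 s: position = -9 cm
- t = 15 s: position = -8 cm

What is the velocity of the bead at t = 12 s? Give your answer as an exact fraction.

1/6 cm/s

Velocity is the slope of the x-t graph on 9–15 s: (-8 − -9)/(15 − 9) = 1/6 cm/s.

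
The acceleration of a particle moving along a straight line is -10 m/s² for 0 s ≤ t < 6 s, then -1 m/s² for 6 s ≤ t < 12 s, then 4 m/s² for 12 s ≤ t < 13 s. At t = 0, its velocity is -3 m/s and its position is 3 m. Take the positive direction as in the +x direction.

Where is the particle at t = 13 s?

-658 m

On each constant-a segment, Δv = aΔt and Δx = v₀Δt + ½aΔt²; chain segment to segment.
0–6 s: v starts -3 m/s; Δx = -3·6 + ½·-10·6² = -198 m; v ends -63 m/s.
6–12 s: v starts -63 m/s; Δx = -63·6 + ½·-1·6² = -396 m; v ends -69 m/s.
12–13 s: v starts -69 m/s; Δx = -69·1 + ½·4·1² = -67 m; v ends -65 m/s.
x(13) = 3 + Σ Δx = -658 m.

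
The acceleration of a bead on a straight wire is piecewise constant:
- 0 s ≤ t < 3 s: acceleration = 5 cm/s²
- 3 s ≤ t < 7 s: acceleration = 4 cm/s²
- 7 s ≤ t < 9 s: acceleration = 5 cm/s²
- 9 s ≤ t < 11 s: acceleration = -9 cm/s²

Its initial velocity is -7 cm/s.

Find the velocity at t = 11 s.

Δv equals the area under the a-t graph; then v = v₀ + Δv.
0–3 s: 5 × 3 = 15 cm/s
3–7 s: 4 × 4 = 16 cm/s
7–9 s: 5 × 2 = 10 cm/s
9–11 s: -9 × 2 = -18 cm/s
Δv = 23 cm/s, so v(11) = -7 + (23) = 16 cm/s.

16 cm/s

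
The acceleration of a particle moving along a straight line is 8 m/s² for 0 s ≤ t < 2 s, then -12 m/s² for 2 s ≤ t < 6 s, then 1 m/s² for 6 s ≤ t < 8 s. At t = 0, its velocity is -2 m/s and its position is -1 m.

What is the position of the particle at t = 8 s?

-95 m

On each constant-a segment, Δv = aΔt and Δx = v₀Δt + ½aΔt²; chain segment to segment.
0–2 s: v starts -2 m/s; Δx = -2·2 + ½·8·2² = 12 m; v ends 14 m/s.
2–6 s: v starts 14 m/s; Δx = 14·4 + ½·-12·4² = -40 m; v ends -34 m/s.
6–8 s: v starts -34 m/s; Δx = -34·2 + ½·1·2² = -66 m; v ends -32 m/s.
x(8) = -1 + Σ Δx = -95 m.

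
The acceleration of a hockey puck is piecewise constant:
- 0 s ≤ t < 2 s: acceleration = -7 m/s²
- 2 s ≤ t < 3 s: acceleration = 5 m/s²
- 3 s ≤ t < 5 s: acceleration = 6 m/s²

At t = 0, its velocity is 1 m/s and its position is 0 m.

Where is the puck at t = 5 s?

-26.5 m

On each constant-a segment, Δv = aΔt and Δx = v₀Δt + ½aΔt²; chain segment to segment.
0–2 s: v starts 1 m/s; Δx = 1·2 + ½·-7·2² = -12 m; v ends -13 m/s.
2–3 s: v starts -13 m/s; Δx = -13·1 + ½·5·1² = -10.5 m; v ends -8 m/s.
3–5 s: v starts -8 m/s; Δx = -8·2 + ½·6·2² = -4 m; v ends 4 m/s.
x(5) = 0 + Σ Δx = -26.5 m.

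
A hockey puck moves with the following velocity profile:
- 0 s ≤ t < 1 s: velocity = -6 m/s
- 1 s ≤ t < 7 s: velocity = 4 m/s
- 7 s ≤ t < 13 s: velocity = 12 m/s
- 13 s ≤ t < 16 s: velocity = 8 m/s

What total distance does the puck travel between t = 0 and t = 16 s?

126 m

Distance (not displacement) is the total path length: add the absolute areas under v-t.
0–1 s: |-6| × 1 = 6 m
1–7 s: |4| × 6 = 24 m
7–13 s: |12| × 6 = 72 m
13–16 s: |8| × 3 = 24 m
Total distance = 126 m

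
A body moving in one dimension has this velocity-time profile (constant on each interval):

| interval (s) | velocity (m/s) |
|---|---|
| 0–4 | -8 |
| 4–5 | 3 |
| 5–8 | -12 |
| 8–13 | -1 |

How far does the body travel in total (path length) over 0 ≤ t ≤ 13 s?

Total distance travelled is ∫|v| dt — sum the magnitudes of each area piece.
0–4 s: |-8| × 4 = 32 m
4–5 s: |3| × 1 = 3 m
5–8 s: |-12| × 3 = 36 m
8–13 s: |-1| × 5 = 5 m
Total distance = 76 m

76 m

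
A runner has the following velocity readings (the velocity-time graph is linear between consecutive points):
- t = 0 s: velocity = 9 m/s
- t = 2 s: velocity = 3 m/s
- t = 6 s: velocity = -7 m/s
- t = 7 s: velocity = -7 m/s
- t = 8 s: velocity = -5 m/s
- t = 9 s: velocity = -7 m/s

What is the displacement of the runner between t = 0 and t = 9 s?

Net displacement equals the area under the velocity-time graph (areas below the axis count negative).
0–2 s: ½(9 + 3)(2) = 12 m
2–6 s: ½(3 + -7)(4) = -8 m
6–7 s: -7 × 1 = -7 m
7–8 s: ½(-7 + -5)(1) = -6 m
8–9 s: ½(-5 + -7)(1) = -6 m
Net displacement = -15 m

-15 m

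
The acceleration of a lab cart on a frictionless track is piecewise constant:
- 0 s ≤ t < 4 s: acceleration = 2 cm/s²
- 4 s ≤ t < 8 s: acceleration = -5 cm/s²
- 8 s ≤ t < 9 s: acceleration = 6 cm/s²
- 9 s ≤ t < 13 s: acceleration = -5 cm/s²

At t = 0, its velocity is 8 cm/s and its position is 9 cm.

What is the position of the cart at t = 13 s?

48 cm

On each constant-a segment, Δv = aΔt and Δx = v₀Δt + ½aΔt²; chain segment to segment.
0–4 s: v starts 8 cm/s; Δx = 8·4 + ½·2·4² = 48 cm; v ends 16 cm/s.
4–8 s: v starts 16 cm/s; Δx = 16·4 + ½·-5·4² = 24 cm; v ends -4 cm/s.
8–9 s: v starts -4 cm/s; Δx = -4·1 + ½·6·1² = -1 cm; v ends 2 cm/s.
9–13 s: v starts 2 cm/s; Δx = 2·4 + ½·-5·4² = -32 cm; v ends -18 cm/s.
x(13) = 9 + Σ Δx = 48 cm.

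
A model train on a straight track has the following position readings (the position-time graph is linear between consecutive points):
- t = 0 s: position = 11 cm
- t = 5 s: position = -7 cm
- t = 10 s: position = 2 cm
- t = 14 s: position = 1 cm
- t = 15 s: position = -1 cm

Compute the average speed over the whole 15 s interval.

Average speed = (total path length)/(elapsed time); on a piecewise-linear x-t graph the path length is Σ|Δx|.
0–5 s: |Δx| = |-7 − 11| = 18 cm
5–10 s: |Δx| = |2 − -7| = 9 cm
10–14 s: |Δx| = |1 − 2| = 1 cm
14–15 s: |Δx| = |-1 − 1| = 2 cm
Total path = 30 cm; average speed = 30/15 = 2 cm/s.

2 cm/s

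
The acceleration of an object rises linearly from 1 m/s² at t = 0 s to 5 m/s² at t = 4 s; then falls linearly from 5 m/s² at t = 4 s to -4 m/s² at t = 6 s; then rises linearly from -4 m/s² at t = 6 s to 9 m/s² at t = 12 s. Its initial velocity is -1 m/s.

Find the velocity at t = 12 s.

27 m/s

Δv equals the area under the a-t graph; then v = v₀ + Δv.
0–4 s: ½(1 + 5)(4) = 12 m/s
4–6 s: ½(5 + -4)(2) = 1 m/s
6–12 s: ½(-4 + 9)(6) = 15 m/s
Δv = 28 m/s, so v(12) = -1 + (28) = 27 m/s.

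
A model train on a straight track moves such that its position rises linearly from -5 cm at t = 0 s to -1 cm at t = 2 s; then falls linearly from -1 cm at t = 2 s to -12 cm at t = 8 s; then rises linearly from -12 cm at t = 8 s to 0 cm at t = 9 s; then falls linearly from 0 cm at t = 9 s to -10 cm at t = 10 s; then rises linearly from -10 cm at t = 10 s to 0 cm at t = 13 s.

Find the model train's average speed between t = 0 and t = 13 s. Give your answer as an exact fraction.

Average speed = (total path length)/(elapsed time); on a piecewise-linear x-t graph the path length is Σ|Δx|.
0–2 s: |Δx| = |-1 − -5| = 4 cm
2–8 s: |Δx| = |-12 − -1| = 11 cm
8–9 s: |Δx| = |0 − -12| = 12 cm
9–10 s: |Δx| = |-10 − 0| = 10 cm
10–13 s: |Δx| = |0 − -10| = 10 cm
Total path = 47 cm; average speed = 47/13 = 47/13 cm/s.

47/13 cm/s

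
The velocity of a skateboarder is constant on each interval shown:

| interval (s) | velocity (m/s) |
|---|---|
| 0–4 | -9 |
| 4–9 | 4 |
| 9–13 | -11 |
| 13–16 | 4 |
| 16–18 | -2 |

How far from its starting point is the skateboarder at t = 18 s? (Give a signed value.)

-52 m

Net displacement equals the area under the velocity-time graph (areas below the axis count negative).
0–4 s: -9 × 4 = -36 m
4–9 s: 4 × 5 = 20 m
9–13 s: -11 × 4 = -44 m
13–16 s: 4 × 3 = 12 m
16–18 s: -2 × 2 = -4 m
Net displacement = -52 m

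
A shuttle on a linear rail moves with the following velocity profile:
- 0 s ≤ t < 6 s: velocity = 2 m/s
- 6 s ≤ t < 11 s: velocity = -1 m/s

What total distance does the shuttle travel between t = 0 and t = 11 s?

Distance (not displacement) is the total path length: add the absolute areas under v-t.
0–6 s: |2| × 6 = 12 m
6–11 s: |-1| × 5 = 5 m
Total distance = 17 m

17 m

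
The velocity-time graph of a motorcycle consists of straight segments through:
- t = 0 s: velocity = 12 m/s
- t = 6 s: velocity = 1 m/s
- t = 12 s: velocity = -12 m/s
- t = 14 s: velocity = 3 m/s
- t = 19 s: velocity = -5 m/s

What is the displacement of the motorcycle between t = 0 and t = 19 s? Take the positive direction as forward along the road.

-8 m

Displacement is the signed area under the v-t curve.
0–6 s: ½(12 + 1)(6) = 39 m
6–12 s: ½(1 + -12)(6) = -33 m
12–14 s: ½(-12 + 3)(2) = -9 m
14–19 s: ½(3 + -5)(5) = -5 m
Net displacement = -8 m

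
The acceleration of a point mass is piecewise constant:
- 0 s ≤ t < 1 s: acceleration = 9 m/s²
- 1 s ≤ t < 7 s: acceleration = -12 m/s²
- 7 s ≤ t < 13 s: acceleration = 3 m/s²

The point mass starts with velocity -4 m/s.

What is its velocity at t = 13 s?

Δv equals the area under the a-t graph; then v = v₀ + Δv.
0–1 s: 9 × 1 = 9 m/s
1–7 s: -12 × 6 = -72 m/s
7–13 s: 3 × 6 = 18 m/s
Δv = -45 m/s, so v(13) = -4 + (-45) = -49 m/s.

-49 m/s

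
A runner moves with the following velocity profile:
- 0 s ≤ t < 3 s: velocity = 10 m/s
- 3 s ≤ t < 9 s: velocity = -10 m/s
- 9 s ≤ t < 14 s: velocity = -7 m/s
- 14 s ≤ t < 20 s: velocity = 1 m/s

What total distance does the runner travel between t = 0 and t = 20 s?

131 m

Distance (not displacement) is the total path length: add the absolute areas under v-t.
0–3 s: |10| × 3 = 30 m
3–9 s: |-10| × 6 = 60 m
9–14 s: |-7| × 5 = 35 m
14–20 s: |1| × 6 = 6 m
Total distance = 131 m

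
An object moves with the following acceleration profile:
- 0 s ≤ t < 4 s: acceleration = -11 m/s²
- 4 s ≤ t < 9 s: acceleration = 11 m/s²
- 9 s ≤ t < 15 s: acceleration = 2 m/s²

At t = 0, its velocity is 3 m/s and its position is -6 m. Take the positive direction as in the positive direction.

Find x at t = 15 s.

On each constant-a segment, Δv = aΔt and Δx = v₀Δt + ½aΔt²; chain segment to segment.
0–4 s: v starts 3 m/s; Δx = 3·4 + ½·-11·4² = -76 m; v ends -41 m/s.
4–9 s: v starts -41 m/s; Δx = -41·5 + ½·11·5² = -67.5 m; v ends 14 m/s.
9–15 s: v starts 14 m/s; Δx = 14·6 + ½·2·6² = 120 m; v ends 26 m/s.
x(15) = -6 + Σ Δx = -29.5 m.

-29.5 m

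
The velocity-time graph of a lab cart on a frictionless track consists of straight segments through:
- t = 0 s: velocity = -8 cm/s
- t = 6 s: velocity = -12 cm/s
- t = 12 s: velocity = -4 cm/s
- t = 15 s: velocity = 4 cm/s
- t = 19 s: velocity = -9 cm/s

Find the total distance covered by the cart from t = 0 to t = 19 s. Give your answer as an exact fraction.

Total distance travelled is ∫|v| dt — sum the magnitudes of each area piece.
0–6 s: |½(-8 + -12)(6)| = 60 cm
6–12 s: |½(-12 + -4)(6)| = 48 cm
12–15 s: v = 0 at t = 13.5 s; triangle areas 3 + 3 = 6 cm
15–19 s: v = 0 at t = 211/13 s; triangle areas 32/13 + 162/13 = 194/13 cm
Total distance = 1676/13 cm

1676/13 cm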